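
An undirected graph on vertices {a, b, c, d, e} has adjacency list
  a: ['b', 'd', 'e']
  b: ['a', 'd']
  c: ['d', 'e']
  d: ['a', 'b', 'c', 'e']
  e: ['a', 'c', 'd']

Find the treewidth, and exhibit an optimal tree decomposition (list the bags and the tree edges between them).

Treewidth 2.
One such decomposition:
Bags: B1 = {a, b, d}  B2 = {a, d, e}  B3 = {c, d, e}
Tree: B1–B2, B2–B3

Each bag holds 3 vertices, so the decomposition has width 2, which upper-bounds the treewidth. Conversely, {c, d, e} is a clique of size 3, and the vertices of any clique must share a bag in every tree decomposition; so some bag has ≥ 3 vertices and tw(G) ≥ 2. Hence tw(G) = 2 exactly.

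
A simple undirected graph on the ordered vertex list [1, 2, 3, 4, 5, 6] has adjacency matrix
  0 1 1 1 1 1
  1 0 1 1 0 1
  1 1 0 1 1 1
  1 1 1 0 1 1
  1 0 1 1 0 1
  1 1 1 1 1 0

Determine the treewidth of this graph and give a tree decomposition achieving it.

Treewidth 4.
Bags: B1 = {1, 3, 4, 5, 6}  B2 = {1, 2, 3, 4, 6}
Tree: B1–B2

Each bag holds 5 vertices, so the decomposition has width 4, which upper-bounds the treewidth. For the lower bound, the 5 vertices {1, 2, 3, 4, 6} are pairwise adjacent, and any tree decomposition puts a clique entirely inside one bag — forcing width ≥ 4. Combining the bounds, tw(G) = 4.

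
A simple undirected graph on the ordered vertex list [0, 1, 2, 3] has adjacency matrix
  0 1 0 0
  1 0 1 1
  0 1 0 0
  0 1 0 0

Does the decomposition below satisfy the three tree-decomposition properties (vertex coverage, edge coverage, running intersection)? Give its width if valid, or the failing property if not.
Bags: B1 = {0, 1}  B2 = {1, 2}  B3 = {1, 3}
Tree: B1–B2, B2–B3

Checking the three conditions: (i) the bags cover all of {0, 1, 2, 3}; (ii) for each edge, some bag contains both endpoints; (iii) the bags containing any fixed vertex form a subtree. All hold, so the decomposition is valid with width 2 − 1 = 1.

Yes; width 1.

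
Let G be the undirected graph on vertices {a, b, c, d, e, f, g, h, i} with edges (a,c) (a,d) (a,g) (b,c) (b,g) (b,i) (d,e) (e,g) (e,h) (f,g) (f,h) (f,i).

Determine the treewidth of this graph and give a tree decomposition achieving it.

Each bag holds 4 vertices, so the decomposition has width 3, which upper-bounds the treewidth. For the lower bound: the 4 vertex sets {d,e,h}, {f}, {g}, {a,b,c,i} are disjoint, each induces a connected subgraph, and every pair is joined by at least one edge of G. Contracting each set to a single vertex therefore yields K_{4} as a minor, and since treewidth is minor-monotone, tw(G) ≥ tw(K_{4}) = 3. The upper and lower bounds meet at 3, so that is the treewidth.

Treewidth 3.
One such decomposition:
Bags: B1 = {d, e, f, h}  B2 = {d, e, f, g}  B3 = {a, d, f, g}  B4 = {a, f, g, i}  B5 = {a, b, g, i}  B6 = {a, b, c, i}
Tree: B1–B2, B2–B3, B3–B4, B4–B5, B5–B6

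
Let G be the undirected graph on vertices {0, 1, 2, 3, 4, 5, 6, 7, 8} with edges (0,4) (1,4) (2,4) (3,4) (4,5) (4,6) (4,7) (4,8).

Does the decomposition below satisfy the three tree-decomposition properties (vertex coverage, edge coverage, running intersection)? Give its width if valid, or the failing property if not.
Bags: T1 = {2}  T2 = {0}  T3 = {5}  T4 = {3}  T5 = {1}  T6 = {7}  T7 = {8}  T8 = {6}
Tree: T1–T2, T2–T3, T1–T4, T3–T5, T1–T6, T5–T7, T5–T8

No — vertex 4 appears in no bag.

A tree decomposition must satisfy three properties: every vertex lies in some bag; for every edge, both endpoints lie together in some bag; and for every vertex, the bags containing it form a connected subtree. Here vertex 4 appears in no bag, so the decomposition is invalid.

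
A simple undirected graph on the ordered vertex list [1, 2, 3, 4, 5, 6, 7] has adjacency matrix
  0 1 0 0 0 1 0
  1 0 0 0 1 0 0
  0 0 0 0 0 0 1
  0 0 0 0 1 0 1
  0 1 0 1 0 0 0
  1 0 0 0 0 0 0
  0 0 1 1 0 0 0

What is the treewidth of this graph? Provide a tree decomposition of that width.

The largest bag has 2 vertices, giving width 1; this decomposition certifies tw(G) ≤ 1. G has an edge, so its treewidth is at least 1. Hence tw(G) = 1 exactly.

Treewidth 1.
One such decomposition:
Bags: B1 = {3, 7}  B2 = {4, 7}  B3 = {4, 5}  B4 = {2, 5}  B5 = {1, 2}  B6 = {1, 6}
Tree: B1–B2, B2–B3, B3–B4, B4–B5, B5–B6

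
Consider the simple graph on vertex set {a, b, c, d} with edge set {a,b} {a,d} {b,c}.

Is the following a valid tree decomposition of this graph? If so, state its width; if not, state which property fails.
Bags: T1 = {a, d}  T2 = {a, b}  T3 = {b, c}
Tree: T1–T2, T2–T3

Vertex coverage: the bags together contain {a, b, c, d}, the full vertex set. Edge coverage: each edge of G has both endpoints in at least one bag. Running intersection: for every vertex, the bags containing it form a connected subtree. All three properties hold, so this is a valid tree decomposition of width max|bag| − 1 = 1, and hence tw(G) ≤ 1.

Yes; width 1.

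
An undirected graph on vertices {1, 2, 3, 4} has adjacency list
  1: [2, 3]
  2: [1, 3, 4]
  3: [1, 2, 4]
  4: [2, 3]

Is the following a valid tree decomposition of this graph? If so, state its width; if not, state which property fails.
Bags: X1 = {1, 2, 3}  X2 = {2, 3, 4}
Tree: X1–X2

Vertex coverage: the bags together contain {1, 2, 3, 4}, the full vertex set. Edge coverage: each edge of G has both endpoints in at least one bag. Running intersection: for every vertex, the bags containing it form a connected subtree. All three properties hold, so this is a valid tree decomposition of width max|bag| − 1 = 2, and hence tw(G) ≤ 2.

Yes; width 2.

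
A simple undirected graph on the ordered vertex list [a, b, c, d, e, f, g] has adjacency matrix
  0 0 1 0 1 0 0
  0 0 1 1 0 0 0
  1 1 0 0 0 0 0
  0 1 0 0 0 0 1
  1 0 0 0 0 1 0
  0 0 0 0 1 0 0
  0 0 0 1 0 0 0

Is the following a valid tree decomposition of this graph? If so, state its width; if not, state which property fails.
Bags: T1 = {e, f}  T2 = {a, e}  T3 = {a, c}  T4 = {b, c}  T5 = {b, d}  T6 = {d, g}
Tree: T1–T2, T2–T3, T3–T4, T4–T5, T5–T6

Yes; width 1.

Every vertex of G appears in some bag (union = {a, b, c, d, e, f, g}); every edge is covered by a bag; and for each vertex v the set of bags containing v is connected in the bag tree. The decomposition is therefore valid. The largest bag has 2 vertices, so the width is 1.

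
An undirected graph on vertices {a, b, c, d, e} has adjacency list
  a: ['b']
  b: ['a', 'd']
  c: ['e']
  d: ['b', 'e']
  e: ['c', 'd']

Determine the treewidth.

1

A width-1 tree decomposition is:
Bags: B1 = {c, e}  B2 = {d, e}  B3 = {b, d}  B4 = {a, b}
Tree: B1–B2, B2–B3, B3–B4
Each bag holds 2 vertices, so the decomposition has width 1, which upper-bounds the treewidth. G has an edge, so its treewidth is at least 1. Therefore the treewidth is 1.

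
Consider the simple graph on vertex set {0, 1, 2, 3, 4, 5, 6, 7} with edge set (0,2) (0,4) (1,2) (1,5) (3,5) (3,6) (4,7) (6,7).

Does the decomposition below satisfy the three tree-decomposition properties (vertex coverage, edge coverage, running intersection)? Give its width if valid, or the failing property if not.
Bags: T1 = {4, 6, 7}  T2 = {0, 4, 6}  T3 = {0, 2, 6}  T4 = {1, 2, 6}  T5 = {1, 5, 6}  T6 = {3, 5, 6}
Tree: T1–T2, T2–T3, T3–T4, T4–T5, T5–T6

Vertex coverage: the bags together contain {0, 1, 2, 3, 4, 5, 6, 7}, the full vertex set. Edge coverage: each edge of G has both endpoints in at least one bag. Running intersection: for every vertex, the bags containing it form a connected subtree. All three properties hold, so this is a valid tree decomposition of width max|bag| − 1 = 2, and hence tw(G) ≤ 2.

Yes; width 2.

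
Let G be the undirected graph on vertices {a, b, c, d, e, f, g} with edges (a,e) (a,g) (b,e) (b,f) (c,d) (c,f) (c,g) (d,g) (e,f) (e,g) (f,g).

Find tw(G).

2

A width-2 tree decomposition is:
Bags: B1 = {c, d, g}  B2 = {c, f, g}  B3 = {e, f, g}  B4 = {a, e, g}  B5 = {b, e, f}
Tree: B1–B2, B2–B3, B3–B4, B3–B5
The largest bag has 3 vertices, giving width 2; this decomposition certifies tw(G) ≤ 2. On the other hand G contains the 3-clique {c, d, g}. A clique must lie in a single bag of any decomposition, so no decomposition can have width below 2. Therefore the treewidth is 2.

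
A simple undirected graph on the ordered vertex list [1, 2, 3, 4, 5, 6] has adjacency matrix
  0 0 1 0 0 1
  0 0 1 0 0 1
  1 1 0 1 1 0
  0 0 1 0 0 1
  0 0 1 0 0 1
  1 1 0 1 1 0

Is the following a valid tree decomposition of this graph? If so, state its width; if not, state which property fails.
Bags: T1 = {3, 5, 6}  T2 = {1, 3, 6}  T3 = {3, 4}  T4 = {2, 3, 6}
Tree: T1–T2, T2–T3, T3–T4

No — edge (6,4) lies in no bag.

A tree decomposition must satisfy three properties: every vertex lies in some bag; for every edge, both endpoints lie together in some bag; and for every vertex, the bags containing it form a connected subtree. Here edge (6,4) lies in no bag, so the decomposition is invalid.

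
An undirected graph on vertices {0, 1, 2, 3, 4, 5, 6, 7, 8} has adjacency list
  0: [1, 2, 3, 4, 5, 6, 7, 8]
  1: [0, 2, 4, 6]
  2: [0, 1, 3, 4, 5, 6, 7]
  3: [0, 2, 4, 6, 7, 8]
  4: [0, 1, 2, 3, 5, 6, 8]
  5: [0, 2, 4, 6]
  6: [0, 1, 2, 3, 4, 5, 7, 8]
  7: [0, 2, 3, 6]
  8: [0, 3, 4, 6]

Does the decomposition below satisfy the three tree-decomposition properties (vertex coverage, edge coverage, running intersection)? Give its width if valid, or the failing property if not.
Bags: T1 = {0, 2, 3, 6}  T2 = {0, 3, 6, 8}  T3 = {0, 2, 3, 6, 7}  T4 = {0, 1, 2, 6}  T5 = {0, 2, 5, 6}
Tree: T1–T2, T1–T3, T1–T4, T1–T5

A tree decomposition must satisfy three properties: every vertex lies in some bag; for every edge, both endpoints lie together in some bag; and for every vertex, the bags containing it form a connected subtree. Here vertex 4 appears in no bag, so the decomposition is invalid.

No — vertex 4 appears in no bag.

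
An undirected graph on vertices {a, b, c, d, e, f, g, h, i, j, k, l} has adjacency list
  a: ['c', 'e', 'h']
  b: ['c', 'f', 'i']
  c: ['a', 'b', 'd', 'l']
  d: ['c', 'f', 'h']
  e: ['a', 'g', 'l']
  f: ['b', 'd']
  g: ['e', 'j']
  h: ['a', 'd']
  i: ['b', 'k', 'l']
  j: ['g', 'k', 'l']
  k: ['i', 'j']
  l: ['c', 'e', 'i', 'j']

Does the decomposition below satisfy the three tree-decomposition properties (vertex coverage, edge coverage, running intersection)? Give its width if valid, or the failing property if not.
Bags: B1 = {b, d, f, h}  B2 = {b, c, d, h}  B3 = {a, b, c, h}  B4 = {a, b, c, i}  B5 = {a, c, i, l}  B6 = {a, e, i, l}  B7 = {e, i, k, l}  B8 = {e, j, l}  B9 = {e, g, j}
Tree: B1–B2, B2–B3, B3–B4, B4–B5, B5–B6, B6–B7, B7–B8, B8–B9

A tree decomposition must satisfy three properties: every vertex lies in some bag; for every edge, both endpoints lie together in some bag; and for every vertex, the bags containing it form a connected subtree. Here edge (k,j) lies in no bag, so the decomposition is invalid.

No — edge (k,j) lies in no bag.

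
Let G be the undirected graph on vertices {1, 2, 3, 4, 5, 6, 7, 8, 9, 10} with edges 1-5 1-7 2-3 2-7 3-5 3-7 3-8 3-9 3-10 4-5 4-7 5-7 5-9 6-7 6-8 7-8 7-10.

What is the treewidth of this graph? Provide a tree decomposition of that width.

Every bag has size at most 3, so the width is 3 − 1 = 2 and tw(G) ≤ 2. For the lower bound, the 3 vertices {3, 5, 9} are pairwise adjacent, and any tree decomposition puts a clique entirely inside one bag — forcing width ≥ 2. Hence tw(G) = 2 exactly.

Treewidth 2.
One such decomposition:
Bags: B1 = {3, 7, 10}  B2 = {3, 5, 7}  B3 = {2, 3, 7}  B4 = {1, 5, 7}  B5 = {3, 5, 9}  B6 = {3, 7, 8}  B7 = {4, 5, 7}  B8 = {6, 7, 8}
Tree: B1–B2, B1–B3, B2–B4, B2–B5, B3–B6, B4–B7, B6–B8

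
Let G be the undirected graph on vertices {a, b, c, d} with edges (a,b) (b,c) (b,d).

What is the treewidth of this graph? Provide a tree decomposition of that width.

Every bag has size at most 2, so the width is 2 − 1 = 1 and tw(G) ≤ 1. Since G has at least one edge (e.g. b–c), it is not an edgeless graph, so tw(G) ≥ 1. Therefore the treewidth is 1.

Treewidth 1.
One optimal decomposition is:
Bags: B1 = {b, c}  B2 = {a, b}  B3 = {b, d}
Tree: B1–B2, B2–B3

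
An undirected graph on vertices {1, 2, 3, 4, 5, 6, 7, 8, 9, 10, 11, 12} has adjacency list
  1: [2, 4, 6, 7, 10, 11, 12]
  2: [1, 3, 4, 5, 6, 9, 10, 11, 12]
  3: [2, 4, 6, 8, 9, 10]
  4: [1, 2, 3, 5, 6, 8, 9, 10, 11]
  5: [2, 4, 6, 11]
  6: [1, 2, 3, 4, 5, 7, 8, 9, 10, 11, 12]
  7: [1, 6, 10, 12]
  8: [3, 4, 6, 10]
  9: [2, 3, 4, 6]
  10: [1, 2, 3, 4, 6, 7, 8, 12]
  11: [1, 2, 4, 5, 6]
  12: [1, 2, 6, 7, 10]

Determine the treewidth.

4

A width-4 tree decomposition is:
Bags: B1 = {2, 3, 4, 6, 10}  B2 = {1, 2, 4, 6, 10}  B3 = {1, 2, 6, 10, 12}  B4 = {1, 2, 4, 6, 11}  B5 = {1, 6, 7, 10, 12}  B6 = {2, 4, 5, 6, 11}  B7 = {2, 3, 4, 6, 9}  B8 = {3, 4, 6, 8, 10}
Tree: B1–B2, B2–B3, B2–B4, B3–B5, B4–B6, B1–B7, B1–B8
The largest bag has 5 vertices, giving width 4; this decomposition certifies tw(G) ≤ 4. On the other hand G contains the 5-clique {3, 4, 6, 8, 10}. A clique must lie in a single bag of any decomposition, so no decomposition can have width below 4. The upper and lower bounds meet at 4, so that is the treewidth.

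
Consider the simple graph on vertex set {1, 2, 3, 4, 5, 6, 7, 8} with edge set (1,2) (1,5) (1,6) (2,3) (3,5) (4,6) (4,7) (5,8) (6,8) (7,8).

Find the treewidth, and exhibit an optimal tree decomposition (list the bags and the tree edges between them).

Treewidth 2.
One such decomposition:
Bags: B1 = {2, 3, 5}  B2 = {1, 2, 5}  B3 = {1, 5, 8}  B4 = {1, 6, 8}  B5 = {6, 7, 8}  B6 = {4, 6, 7}
Tree: B1–B2, B2–B3, B3–B4, B4–B5, B5–B6

Every bag has size at most 3, so the width is 3 − 1 = 2 and tw(G) ≤ 2. For the lower bound, G contains the cycle 3–2–1–5–3, so G is not a forest; only forests have treewidth ≤ 1, hence tw(G) ≥ 2. Hence tw(G) = 2 exactly.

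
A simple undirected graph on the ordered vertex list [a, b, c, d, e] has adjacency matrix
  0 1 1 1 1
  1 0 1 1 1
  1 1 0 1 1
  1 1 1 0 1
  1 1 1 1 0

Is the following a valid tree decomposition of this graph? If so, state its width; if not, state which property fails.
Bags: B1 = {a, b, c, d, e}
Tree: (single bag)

Vertex coverage: the bags together contain {a, b, c, d, e}, the full vertex set. Edge coverage: each edge of G has both endpoints in at least one bag. Running intersection: for every vertex, the bags containing it form a connected subtree. All three properties hold, so this is a valid tree decomposition of width max|bag| − 1 = 4, and hence tw(G) ≤ 4.

Yes; width 4.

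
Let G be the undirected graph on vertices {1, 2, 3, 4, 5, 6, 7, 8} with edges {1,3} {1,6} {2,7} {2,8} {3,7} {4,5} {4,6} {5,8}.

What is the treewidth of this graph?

A width-2 tree decomposition is:
Bags: B1 = {1, 3, 7}  B2 = {1, 2, 7}  B3 = {1, 2, 8}  B4 = {1, 5, 8}  B5 = {1, 4, 5}  B6 = {1, 4, 6}
Tree: B1–B2, B2–B3, B3–B4, B4–B5, B5–B6
Every bag has size at most 3, so the width is 3 − 1 = 2 and tw(G) ≤ 2. For the lower bound, G contains the cycle 1–3–7–2–8–5–4–6–1, so G is not a forest; only forests have treewidth ≤ 1, hence tw(G) ≥ 2. The upper and lower bounds meet at 2, so that is the treewidth.

2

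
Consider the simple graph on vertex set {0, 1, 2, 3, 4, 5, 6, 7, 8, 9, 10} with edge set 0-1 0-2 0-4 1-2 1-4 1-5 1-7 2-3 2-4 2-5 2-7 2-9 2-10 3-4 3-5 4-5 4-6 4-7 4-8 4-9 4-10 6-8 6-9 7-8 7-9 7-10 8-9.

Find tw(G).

A width-3 tree decomposition is:
Bags: B1 = {1, 2, 4, 7}  B2 = {1, 2, 4, 5}  B3 = {2, 4, 7, 9}  B4 = {2, 3, 4, 5}  B5 = {4, 7, 8, 9}  B6 = {2, 4, 7, 10}  B7 = {4, 6, 8, 9}  B8 = {0, 1, 2, 4}
Tree: B1–B2, B1–B3, B2–B4, B3–B5, B1–B6, B5–B7, B2–B8
The largest bag has 4 vertices, giving width 3; this decomposition certifies tw(G) ≤ 3. On the other hand G contains the 4-clique {4, 6, 8, 9}. A clique must lie in a single bag of any decomposition, so no decomposition can have width below 3. Combining the bounds, tw(G) = 3.

3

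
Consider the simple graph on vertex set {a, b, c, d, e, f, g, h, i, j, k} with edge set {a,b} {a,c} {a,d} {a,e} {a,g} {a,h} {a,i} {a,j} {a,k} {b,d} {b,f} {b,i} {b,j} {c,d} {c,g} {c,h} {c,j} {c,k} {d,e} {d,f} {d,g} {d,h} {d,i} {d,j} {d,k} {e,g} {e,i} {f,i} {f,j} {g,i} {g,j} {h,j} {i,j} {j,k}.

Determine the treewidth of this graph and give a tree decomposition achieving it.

Each bag holds 5 vertices, so the decomposition has width 4, which upper-bounds the treewidth. For the lower bound, the 5 vertices {a, c, d, g, j} are pairwise adjacent, and any tree decomposition puts a clique entirely inside one bag — forcing width ≥ 4. The upper and lower bounds meet at 4, so that is the treewidth.

Treewidth 4.
One such decomposition:
Bags: B1 = {a, c, d, h, j}  B2 = {a, c, d, g, j}  B3 = {a, d, g, i, j}  B4 = {a, b, d, i, j}  B5 = {a, d, e, g, i}  B6 = {a, c, d, j, k}  B7 = {b, d, f, i, j}
Tree: B1–B2, B2–B3, B3–B4, B3–B5, B2–B6, B4–B7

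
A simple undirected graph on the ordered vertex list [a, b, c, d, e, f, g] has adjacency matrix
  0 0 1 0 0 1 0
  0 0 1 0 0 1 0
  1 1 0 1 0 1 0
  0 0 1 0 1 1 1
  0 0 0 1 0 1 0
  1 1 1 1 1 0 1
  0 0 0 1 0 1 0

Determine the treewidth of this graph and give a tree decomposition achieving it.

Every bag has size at most 3, so the width is 3 − 1 = 2 and tw(G) ≤ 2. Conversely, {d, f, g} is a clique of size 3, and the vertices of any clique must share a bag in every tree decomposition; so some bag has ≥ 3 vertices and tw(G) ≥ 2. Hence tw(G) = 2 exactly.

Treewidth 2.
Bags: B1 = {c, d, f}  B2 = {d, f, g}  B3 = {b, c, f}  B4 = {a, c, f}  B5 = {d, e, f}
Tree: B1–B2, B1–B3, B1–B4, B2–B5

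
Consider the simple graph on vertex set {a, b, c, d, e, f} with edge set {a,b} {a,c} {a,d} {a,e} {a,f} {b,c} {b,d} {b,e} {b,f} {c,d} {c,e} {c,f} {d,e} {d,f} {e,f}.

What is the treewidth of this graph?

A width-5 tree decomposition is:
Bags: B1 = {a, b, c, d, e, f}
Tree: (single bag)
With just one bag of size 6, the width is 6 − 1 = 5, so tw(G) ≤ 5. For the lower bound, the 6 vertices {a, b, c, d, e, f} are pairwise adjacent, and any tree decomposition puts a clique entirely inside one bag — forcing width ≥ 5. Combining the bounds, tw(G) = 5.

5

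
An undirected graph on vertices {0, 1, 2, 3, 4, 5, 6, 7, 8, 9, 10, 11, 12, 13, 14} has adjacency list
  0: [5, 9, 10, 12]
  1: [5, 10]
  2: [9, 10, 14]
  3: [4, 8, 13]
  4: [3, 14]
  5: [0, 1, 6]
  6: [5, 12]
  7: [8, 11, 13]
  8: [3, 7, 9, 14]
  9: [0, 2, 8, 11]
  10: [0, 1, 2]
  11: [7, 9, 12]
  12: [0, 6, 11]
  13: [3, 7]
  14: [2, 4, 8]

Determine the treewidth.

3

A width-3 tree decomposition is:
Bags: B1 = {3, 4, 13, 14}  B2 = {3, 8, 13, 14}  B3 = {7, 8, 13, 14}  B4 = {2, 7, 8, 14}  B5 = {2, 7, 8, 9}  B6 = {2, 7, 9, 11}  B7 = {2, 9, 10, 11}  B8 = {0, 9, 10, 11}  B9 = {0, 10, 11, 12}  B10 = {0, 1, 10, 12}  B11 = {0, 1, 5, 12}  B12 = {1, 5, 6, 12}
Tree: B1–B2, B2–B3, B3–B4, B4–B5, B5–B6, B6–B7, B7–B8, B8–B9, B9–B10, B10–B11, B11–B12
The largest bag has 4 vertices, giving width 3; this decomposition certifies tw(G) ≤ 3. For the lower bound: the 4 vertex sets {3,4,13}, {14}, {8}, {2,7,9,11} are disjoint, each induces a connected subgraph, and every pair is joined by at least one edge of G. Contracting each set to a single vertex therefore yields K_{4} as a minor, and since treewidth is minor-monotone, tw(G) ≥ tw(K_{4}) = 3. The upper and lower bounds meet at 3, so that is the treewidth.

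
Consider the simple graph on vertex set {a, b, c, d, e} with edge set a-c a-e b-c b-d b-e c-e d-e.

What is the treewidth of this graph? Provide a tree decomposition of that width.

Treewidth 2.
One optimal decomposition is:
Bags: B1 = {a, c, e}  B2 = {b, c, e}  B3 = {b, d, e}
Tree: B1–B2, B2–B3

The largest bag has 3 vertices, giving width 2; this decomposition certifies tw(G) ≤ 2. On the other hand G contains the 3-clique {b, d, e}. A clique must lie in a single bag of any decomposition, so no decomposition can have width below 2. The upper and lower bounds meet at 2, so that is the treewidth.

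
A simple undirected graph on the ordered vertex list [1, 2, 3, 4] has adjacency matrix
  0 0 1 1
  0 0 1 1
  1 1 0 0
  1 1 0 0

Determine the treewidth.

2

A width-2 tree decomposition is:
Bags: B1 = {2, 3, 4}  B2 = {1, 3, 4}
Tree: B1–B2
Each bag holds 3 vertices, so the decomposition has width 2, which upper-bounds the treewidth. The edges 3–2–4–1–3 form a cycle, so G is not a tree and its treewidth is at least 2. Hence tw(G) = 2 exactly.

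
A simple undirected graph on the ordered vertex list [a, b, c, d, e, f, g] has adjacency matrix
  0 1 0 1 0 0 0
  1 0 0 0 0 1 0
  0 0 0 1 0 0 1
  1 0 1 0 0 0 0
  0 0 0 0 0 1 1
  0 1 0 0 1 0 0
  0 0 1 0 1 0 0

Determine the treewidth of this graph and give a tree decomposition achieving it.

The largest bag has 3 vertices, giving width 2; this decomposition certifies tw(G) ≤ 2. The edges e–f–b–a–d–c–g–e form a cycle, so G is not a tree and its treewidth is at least 2. The upper and lower bounds meet at 2, so that is the treewidth.

Treewidth 2.
Bags: B1 = {b, e, f}  B2 = {a, b, e}  B3 = {a, d, e}  B4 = {c, d, e}  B5 = {c, e, g}
Tree: B1–B2, B2–B3, B3–B4, B4–B5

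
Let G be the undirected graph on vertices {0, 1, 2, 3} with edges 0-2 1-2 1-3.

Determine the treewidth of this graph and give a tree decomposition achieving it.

Each bag holds 2 vertices, so the decomposition has width 1, which upper-bounds the treewidth. G has an edge, so its treewidth is at least 1. The upper and lower bounds meet at 1, so that is the treewidth.

Treewidth 1.
One such decomposition:
Bags: B1 = {1, 3}  B2 = {1, 2}  B3 = {0, 2}
Tree: B1–B2, B2–B3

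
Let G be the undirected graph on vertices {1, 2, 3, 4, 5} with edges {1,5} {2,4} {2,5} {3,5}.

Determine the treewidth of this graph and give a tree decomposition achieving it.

Treewidth 1.
One such decomposition:
Bags: B1 = {2, 5}  B2 = {2, 4}  B3 = {3, 5}  B4 = {1, 5}
Tree: B1–B2, B1–B3, B3–B4

Each bag holds 2 vertices, so the decomposition has width 1, which upper-bounds the treewidth. Since G has at least one edge (e.g. 5–2), it is not an edgeless graph, so tw(G) ≥ 1. The upper and lower bounds meet at 1, so that is the treewidth.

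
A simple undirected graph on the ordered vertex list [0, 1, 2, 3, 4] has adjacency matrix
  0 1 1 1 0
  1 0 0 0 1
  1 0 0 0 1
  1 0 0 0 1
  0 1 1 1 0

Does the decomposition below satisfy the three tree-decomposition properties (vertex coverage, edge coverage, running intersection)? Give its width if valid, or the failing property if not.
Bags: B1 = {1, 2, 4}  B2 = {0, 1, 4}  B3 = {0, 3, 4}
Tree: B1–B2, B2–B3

No — edge (0,2) lies in no bag.

A tree decomposition must satisfy three properties: every vertex lies in some bag; for every edge, both endpoints lie together in some bag; and for every vertex, the bags containing it form a connected subtree. Here edge (0,2) lies in no bag, so the decomposition is invalid.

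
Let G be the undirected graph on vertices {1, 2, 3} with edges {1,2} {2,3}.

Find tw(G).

1

A width-1 tree decomposition is:
Bags: B1 = {2, 3}  B2 = {1, 2}
Tree: B1–B2
The largest bag has 2 vertices, giving width 1; this decomposition certifies tw(G) ≤ 1. G has an edge, so its treewidth is at least 1. The upper and lower bounds meet at 1, so that is the treewidth.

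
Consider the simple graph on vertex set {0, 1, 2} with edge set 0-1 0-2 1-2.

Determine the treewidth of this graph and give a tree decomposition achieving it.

Treewidth 2.
One such decomposition:
Bags: B1 = {0, 1, 2}
Tree: (single bag)

A single bag containing all 3 vertices is trivially a valid decomposition of width 2. For the lower bound, the 3 vertices {0, 1, 2} are pairwise adjacent, and any tree decomposition puts a clique entirely inside one bag — forcing width ≥ 2. The upper and lower bounds meet at 2, so that is the treewidth.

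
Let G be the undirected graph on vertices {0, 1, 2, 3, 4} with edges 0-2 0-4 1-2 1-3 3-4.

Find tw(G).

A width-2 tree decomposition is:
Bags: B1 = {0, 1, 2}  B2 = {0, 1, 3}  B3 = {0, 3, 4}
Tree: B1–B2, B2–B3
The largest bag has 3 vertices, giving width 2; this decomposition certifies tw(G) ≤ 2. The edges 0–2–1–3–4–0 form a cycle, so G is not a tree and its treewidth is at least 2. Therefore the treewidth is 2.

2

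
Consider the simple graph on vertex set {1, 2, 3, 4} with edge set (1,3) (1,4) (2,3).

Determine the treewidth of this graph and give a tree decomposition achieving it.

Each bag holds 2 vertices, so the decomposition has width 1, which upper-bounds the treewidth. Any graph with an edge has treewidth ≥ 1, and G has the edge 3–2. Combining the bounds, tw(G) = 1.

Treewidth 1.
One optimal decomposition is:
Bags: B1 = {2, 3}  B2 = {1, 3}  B3 = {1, 4}
Tree: B1–B2, B2–B3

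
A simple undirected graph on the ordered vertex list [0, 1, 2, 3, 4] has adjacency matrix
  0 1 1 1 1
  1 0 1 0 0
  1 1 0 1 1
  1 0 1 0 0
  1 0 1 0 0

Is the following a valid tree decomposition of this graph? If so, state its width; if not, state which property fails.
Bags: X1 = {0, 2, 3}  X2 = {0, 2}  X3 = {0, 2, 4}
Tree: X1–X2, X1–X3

A tree decomposition must satisfy three properties: every vertex lies in some bag; for every edge, both endpoints lie together in some bag; and for every vertex, the bags containing it form a connected subtree. Here vertex 1 appears in no bag, so the decomposition is invalid.

No — vertex 1 appears in no bag.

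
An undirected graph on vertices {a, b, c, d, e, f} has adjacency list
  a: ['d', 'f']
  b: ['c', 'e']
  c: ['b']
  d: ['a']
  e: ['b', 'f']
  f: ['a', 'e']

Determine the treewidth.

1

A width-1 tree decomposition is:
Bags: B1 = {b, c}  B2 = {b, e}  B3 = {e, f}  B4 = {a, f}  B5 = {a, d}
Tree: B1–B2, B2–B3, B3–B4, B4–B5
Every bag has size at most 2, so the width is 2 − 1 = 1 and tw(G) ≤ 1. Any graph with an edge has treewidth ≥ 1, and G has the edge c–b. Hence tw(G) = 1 exactly.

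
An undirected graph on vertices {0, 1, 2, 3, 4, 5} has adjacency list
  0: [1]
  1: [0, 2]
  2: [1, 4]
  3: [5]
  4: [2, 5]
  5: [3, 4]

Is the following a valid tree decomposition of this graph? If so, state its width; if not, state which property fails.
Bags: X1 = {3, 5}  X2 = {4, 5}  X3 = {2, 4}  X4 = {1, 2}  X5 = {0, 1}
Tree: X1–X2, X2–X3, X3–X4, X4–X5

Vertex coverage: the bags together contain {0, 1, 2, 3, 4, 5}, the full vertex set. Edge coverage: each edge of G has both endpoints in at least one bag. Running intersection: for every vertex, the bags containing it form a connected subtree. All three properties hold, so this is a valid tree decomposition of width max|bag| − 1 = 1, and hence tw(G) ≤ 1.

Yes; width 1.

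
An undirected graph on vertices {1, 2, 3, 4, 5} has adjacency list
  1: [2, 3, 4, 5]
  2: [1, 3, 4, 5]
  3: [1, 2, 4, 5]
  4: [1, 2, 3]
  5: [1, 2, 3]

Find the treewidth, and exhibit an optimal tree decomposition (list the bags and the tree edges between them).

Treewidth 3.
One such decomposition:
Bags: B1 = {1, 2, 3, 5}  B2 = {1, 2, 3, 4}
Tree: B1–B2

The largest bag has 4 vertices, giving width 3; this decomposition certifies tw(G) ≤ 3. On the other hand G contains the 4-clique {1, 2, 3, 4}. A clique must lie in a single bag of any decomposition, so no decomposition can have width below 3. Combining the bounds, tw(G) = 3.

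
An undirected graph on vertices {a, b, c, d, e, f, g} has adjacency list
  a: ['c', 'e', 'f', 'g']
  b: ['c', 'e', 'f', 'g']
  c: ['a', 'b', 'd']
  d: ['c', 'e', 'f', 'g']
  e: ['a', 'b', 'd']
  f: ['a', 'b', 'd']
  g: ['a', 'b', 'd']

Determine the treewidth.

3

A width-3 tree decomposition is:
Bags: B1 = {a, b, d, g}  B2 = {a, b, c, d}  B3 = {a, b, d, f}  B4 = {a, b, d, e}
Tree: B1–B2, B2–B3, B3–B4
Every bag has size at most 4, so the width is 4 − 1 = 3 and tw(G) ≤ 3. For the lower bound: the 4 vertex sets {d,g}, {a,c}, {b}, {f} are disjoint, each induces a connected subgraph, and every pair is joined by at least one edge of G. Contracting each set to a single vertex therefore yields K_{4} as a minor, and since treewidth is minor-monotone, tw(G) ≥ tw(K_{4}) = 3. Hence tw(G) = 3 exactly.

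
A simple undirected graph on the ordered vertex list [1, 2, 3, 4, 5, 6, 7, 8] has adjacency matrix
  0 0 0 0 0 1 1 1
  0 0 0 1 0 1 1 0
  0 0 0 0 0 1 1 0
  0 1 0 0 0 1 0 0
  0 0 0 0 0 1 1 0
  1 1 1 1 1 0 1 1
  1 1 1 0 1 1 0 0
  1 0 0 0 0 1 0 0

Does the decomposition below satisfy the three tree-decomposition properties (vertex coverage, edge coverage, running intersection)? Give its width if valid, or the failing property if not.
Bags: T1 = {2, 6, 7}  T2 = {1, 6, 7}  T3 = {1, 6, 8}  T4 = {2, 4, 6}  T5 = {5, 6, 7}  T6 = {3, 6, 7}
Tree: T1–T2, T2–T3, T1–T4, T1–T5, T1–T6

Every vertex of G appears in some bag (union = {1, 2, 3, 4, 5, 6, 7, 8}); every edge is covered by a bag; and for each vertex v the set of bags containing v is connected in the bag tree. The decomposition is therefore valid. The largest bag has 3 vertices, so the width is 2.

Yes; width 2.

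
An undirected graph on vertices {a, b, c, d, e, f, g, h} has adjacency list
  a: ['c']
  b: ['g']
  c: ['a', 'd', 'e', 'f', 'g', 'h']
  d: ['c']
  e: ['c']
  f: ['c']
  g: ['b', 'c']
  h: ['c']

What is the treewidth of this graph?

A width-1 tree decomposition is:
Bags: B1 = {c, g}  B2 = {c, h}  B3 = {c, d}  B4 = {c, f}  B5 = {a, c}  B6 = {c, e}  B7 = {b, g}
Tree: B1–B2, B1–B3, B2–B4, B2–B5, B5–B6, B1–B7
Every bag has size at most 2, so the width is 2 − 1 = 1 and tw(G) ≤ 1. G has an edge, so its treewidth is at least 1. Therefore the treewidth is 1.

1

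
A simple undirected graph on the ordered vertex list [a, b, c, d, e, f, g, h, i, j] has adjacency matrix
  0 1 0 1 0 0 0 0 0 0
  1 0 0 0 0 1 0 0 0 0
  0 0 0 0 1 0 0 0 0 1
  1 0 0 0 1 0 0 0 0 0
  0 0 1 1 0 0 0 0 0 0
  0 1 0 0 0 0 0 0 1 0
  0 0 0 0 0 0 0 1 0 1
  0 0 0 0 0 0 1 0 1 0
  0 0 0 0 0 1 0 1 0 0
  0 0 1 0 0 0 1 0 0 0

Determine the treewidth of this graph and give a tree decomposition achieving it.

Each bag holds 3 vertices, so the decomposition has width 2, which upper-bounds the treewidth. Since c–e–d–a–b–f–i–h–g–j–c is a cycle in G, G is not acyclic. Forests are exactly the graphs of treewidth ≤ 1, so tw(G) ≥ 2. The upper and lower bounds meet at 2, so that is the treewidth.

Treewidth 2.
One optimal decomposition is:
Bags: B1 = {c, d, e}  B2 = {a, c, d}  B3 = {a, b, c}  B4 = {b, c, f}  B5 = {c, f, i}  B6 = {c, h, i}  B7 = {c, g, h}  B8 = {c, g, j}
Tree: B1–B2, B2–B3, B3–B4, B4–B5, B5–B6, B6–B7, B7–B8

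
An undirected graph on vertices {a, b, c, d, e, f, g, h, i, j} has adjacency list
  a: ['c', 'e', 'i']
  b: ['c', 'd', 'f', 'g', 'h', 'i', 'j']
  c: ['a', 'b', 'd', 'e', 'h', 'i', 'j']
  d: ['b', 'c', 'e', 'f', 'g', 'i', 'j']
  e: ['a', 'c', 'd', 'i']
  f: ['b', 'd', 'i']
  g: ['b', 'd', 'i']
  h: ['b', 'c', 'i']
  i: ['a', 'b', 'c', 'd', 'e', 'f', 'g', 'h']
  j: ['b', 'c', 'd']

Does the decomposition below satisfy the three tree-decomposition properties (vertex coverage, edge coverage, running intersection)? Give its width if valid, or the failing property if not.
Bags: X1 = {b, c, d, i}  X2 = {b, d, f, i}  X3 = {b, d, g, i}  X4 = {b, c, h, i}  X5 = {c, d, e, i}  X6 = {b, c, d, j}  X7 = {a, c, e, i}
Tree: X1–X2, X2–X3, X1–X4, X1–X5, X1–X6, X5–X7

Every vertex of G appears in some bag (union = {a, b, c, d, e, f, g, h, i, j}); every edge is covered by a bag; and for each vertex v the set of bags containing v is connected in the bag tree. The decomposition is therefore valid. The largest bag has 4 vertices, so the width is 3.

Yes; width 3.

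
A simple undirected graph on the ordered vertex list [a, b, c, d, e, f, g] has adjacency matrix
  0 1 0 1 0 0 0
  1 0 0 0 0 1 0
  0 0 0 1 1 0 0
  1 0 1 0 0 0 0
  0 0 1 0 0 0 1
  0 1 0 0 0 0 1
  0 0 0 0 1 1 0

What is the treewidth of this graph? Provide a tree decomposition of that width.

Every bag has size at most 3, so the width is 3 − 1 = 2 and tw(G) ≤ 2. Since f–g–e–c–d–a–b–f is a cycle in G, G is not acyclic. Forests are exactly the graphs of treewidth ≤ 1, so tw(G) ≥ 2. The upper and lower bounds meet at 2, so that is the treewidth.

Treewidth 2.
Bags: B1 = {e, f, g}  B2 = {c, e, f}  B3 = {c, d, f}  B4 = {a, d, f}  B5 = {a, b, f}
Tree: B1–B2, B2–B3, B3–B4, B4–B5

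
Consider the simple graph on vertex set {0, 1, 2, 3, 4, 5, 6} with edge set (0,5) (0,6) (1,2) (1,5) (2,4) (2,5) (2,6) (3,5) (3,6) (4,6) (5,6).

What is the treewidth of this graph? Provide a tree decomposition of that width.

Every bag has size at most 3, so the width is 3 − 1 = 2 and tw(G) ≤ 2. Conversely, {2, 4, 6} is a clique of size 3, and the vertices of any clique must share a bag in every tree decomposition; so some bag has ≥ 3 vertices and tw(G) ≥ 2. Combining the bounds, tw(G) = 2.

Treewidth 2.
Bags: B1 = {3, 5, 6}  B2 = {2, 5, 6}  B3 = {0, 5, 6}  B4 = {1, 2, 5}  B5 = {2, 4, 6}
Tree: B1–B2, B1–B3, B2–B4, B2–B5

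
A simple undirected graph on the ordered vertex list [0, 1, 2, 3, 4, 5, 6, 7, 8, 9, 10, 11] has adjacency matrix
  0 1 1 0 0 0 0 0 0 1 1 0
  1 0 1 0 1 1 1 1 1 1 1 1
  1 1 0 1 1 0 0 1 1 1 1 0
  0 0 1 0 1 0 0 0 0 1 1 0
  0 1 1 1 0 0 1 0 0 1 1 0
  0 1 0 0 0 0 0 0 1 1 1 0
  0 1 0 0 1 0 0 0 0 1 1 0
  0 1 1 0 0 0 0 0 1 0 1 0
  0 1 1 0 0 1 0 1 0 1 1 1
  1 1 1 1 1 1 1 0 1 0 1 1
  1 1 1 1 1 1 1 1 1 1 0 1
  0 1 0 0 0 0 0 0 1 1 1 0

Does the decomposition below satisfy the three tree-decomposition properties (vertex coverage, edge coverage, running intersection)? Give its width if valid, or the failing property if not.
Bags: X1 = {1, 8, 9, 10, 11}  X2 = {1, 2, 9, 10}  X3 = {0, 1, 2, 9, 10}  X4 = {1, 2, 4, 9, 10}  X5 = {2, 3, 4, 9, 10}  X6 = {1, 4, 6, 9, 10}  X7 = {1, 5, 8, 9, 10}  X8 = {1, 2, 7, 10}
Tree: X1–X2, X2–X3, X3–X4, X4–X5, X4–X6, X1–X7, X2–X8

A tree decomposition must satisfy three properties: every vertex lies in some bag; for every edge, both endpoints lie together in some bag; and for every vertex, the bags containing it form a connected subtree. Here edge (8,2) lies in no bag, so the decomposition is invalid.

No — edge (8,2) lies in no bag.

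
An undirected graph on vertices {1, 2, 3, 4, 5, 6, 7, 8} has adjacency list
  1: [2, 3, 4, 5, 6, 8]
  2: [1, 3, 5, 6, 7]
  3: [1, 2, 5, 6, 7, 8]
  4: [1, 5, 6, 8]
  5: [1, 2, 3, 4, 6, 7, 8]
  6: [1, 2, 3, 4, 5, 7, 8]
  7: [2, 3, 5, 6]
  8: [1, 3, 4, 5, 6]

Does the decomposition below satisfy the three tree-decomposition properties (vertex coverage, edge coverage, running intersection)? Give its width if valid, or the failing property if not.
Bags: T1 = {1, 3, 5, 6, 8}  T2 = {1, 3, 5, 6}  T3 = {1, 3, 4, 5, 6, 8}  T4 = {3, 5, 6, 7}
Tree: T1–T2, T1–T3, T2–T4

A tree decomposition must satisfy three properties: every vertex lies in some bag; for every edge, both endpoints lie together in some bag; and for every vertex, the bags containing it form a connected subtree. Here vertex 2 appears in no bag, so the decomposition is invalid.

No — vertex 2 appears in no bag.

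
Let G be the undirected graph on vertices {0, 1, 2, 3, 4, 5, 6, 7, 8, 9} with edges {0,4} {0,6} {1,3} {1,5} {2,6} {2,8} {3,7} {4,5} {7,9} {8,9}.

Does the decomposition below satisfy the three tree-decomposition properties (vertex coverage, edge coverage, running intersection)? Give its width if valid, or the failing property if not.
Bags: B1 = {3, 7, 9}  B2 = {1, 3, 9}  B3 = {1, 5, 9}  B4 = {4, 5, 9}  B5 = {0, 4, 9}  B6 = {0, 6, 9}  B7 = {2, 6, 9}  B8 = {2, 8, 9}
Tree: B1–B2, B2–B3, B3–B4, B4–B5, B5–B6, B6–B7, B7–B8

Yes; width 2.

Checking the three conditions: (i) the bags cover all of {0, 1, 2, 3, 4, 5, 6, 7, 8, 9}; (ii) for each edge, some bag contains both endpoints; (iii) the bags containing any fixed vertex form a subtree. All hold, so the decomposition is valid with width 3 − 1 = 2.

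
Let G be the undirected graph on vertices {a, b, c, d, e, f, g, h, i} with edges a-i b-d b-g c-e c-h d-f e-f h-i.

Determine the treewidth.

1

A width-1 tree decomposition is:
Bags: B1 = {a, i}  B2 = {h, i}  B3 = {c, h}  B4 = {c, e}  B5 = {e, f}  B6 = {d, f}  B7 = {b, d}  B8 = {b, g}
Tree: B1–B2, B2–B3, B3–B4, B4–B5, B5–B6, B6–B7, B7–B8
The largest bag has 2 vertices, giving width 1; this decomposition certifies tw(G) ≤ 1. Any graph with an edge has treewidth ≥ 1, and G has the edge a–i. The upper and lower bounds meet at 1, so that is the treewidth.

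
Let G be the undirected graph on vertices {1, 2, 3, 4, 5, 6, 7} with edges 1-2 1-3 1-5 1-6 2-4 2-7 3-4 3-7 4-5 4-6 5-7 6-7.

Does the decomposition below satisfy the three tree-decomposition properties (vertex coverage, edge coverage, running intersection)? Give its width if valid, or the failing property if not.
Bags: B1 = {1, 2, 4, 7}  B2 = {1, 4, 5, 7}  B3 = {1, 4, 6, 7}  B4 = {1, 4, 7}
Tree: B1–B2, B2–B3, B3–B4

No — vertex 3 appears in no bag.

A tree decomposition must satisfy three properties: every vertex lies in some bag; for every edge, both endpoints lie together in some bag; and for every vertex, the bags containing it form a connected subtree. Here vertex 3 appears in no bag, so the decomposition is invalid.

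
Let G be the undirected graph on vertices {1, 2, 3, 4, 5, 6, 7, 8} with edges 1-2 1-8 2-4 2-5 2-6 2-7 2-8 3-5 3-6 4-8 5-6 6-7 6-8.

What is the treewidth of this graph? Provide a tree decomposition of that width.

Every bag has size at most 3, so the width is 3 − 1 = 2 and tw(G) ≤ 2. On the other hand G contains the 3-clique {1, 2, 8}. A clique must lie in a single bag of any decomposition, so no decomposition can have width below 2. Hence tw(G) = 2 exactly.

Treewidth 2.
One optimal decomposition is:
Bags: B1 = {2, 6, 8}  B2 = {2, 5, 6}  B3 = {2, 6, 7}  B4 = {2, 4, 8}  B5 = {3, 5, 6}  B6 = {1, 2, 8}
Tree: B1–B2, B2–B3, B1–B4, B2–B5, B4–B6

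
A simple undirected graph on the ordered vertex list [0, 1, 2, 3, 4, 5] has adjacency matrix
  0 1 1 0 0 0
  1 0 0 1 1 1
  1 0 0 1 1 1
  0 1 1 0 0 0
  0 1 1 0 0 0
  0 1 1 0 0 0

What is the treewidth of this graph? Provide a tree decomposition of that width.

The largest bag has 3 vertices, giving width 2; this decomposition certifies tw(G) ≤ 2. For the lower bound, G contains the cycle 1–5–2–3–1, so G is not a forest; only forests have treewidth ≤ 1, hence tw(G) ≥ 2. Combining the bounds, tw(G) = 2.

Treewidth 2.
Bags: B1 = {1, 2, 5}  B2 = {1, 2, 3}  B3 = {0, 1, 2}  B4 = {1, 2, 4}
Tree: B1–B2, B2–B3, B3–B4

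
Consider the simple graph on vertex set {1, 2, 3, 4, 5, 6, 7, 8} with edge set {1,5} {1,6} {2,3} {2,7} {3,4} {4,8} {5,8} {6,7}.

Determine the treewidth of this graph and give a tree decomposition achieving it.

Every bag has size at most 3, so the width is 3 − 1 = 2 and tw(G) ≤ 2. For the lower bound, G contains the cycle 3–2–7–6–1–5–8–4–3, so G is not a forest; only forests have treewidth ≤ 1, hence tw(G) ≥ 2. Hence tw(G) = 2 exactly.

Treewidth 2.
One optimal decomposition is:
Bags: B1 = {2, 3, 7}  B2 = {3, 6, 7}  B3 = {1, 3, 6}  B4 = {1, 3, 5}  B5 = {3, 5, 8}  B6 = {3, 4, 8}
Tree: B1–B2, B2–B3, B3–B4, B4–B5, B5–B6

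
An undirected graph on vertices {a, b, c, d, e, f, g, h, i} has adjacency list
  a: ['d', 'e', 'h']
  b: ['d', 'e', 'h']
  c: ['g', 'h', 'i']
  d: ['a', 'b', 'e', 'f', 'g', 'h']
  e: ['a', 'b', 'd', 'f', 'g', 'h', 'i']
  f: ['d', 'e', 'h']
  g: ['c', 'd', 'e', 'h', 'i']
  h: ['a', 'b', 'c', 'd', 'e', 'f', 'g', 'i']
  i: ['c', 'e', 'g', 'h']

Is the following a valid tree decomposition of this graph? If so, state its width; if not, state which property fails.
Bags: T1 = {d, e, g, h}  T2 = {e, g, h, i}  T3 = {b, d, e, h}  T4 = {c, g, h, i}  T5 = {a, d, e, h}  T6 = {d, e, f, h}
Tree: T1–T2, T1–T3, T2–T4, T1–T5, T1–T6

Yes; width 3.

Vertex coverage: the bags together contain {a, b, c, d, e, f, g, h, i}, the full vertex set. Edge coverage: each edge of G has both endpoints in at least one bag. Running intersection: for every vertex, the bags containing it form a connected subtree. All three properties hold, so this is a valid tree decomposition of width max|bag| − 1 = 3, and hence tw(G) ≤ 3.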